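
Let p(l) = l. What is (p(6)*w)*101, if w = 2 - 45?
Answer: -26058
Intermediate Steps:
w = -43
(p(6)*w)*101 = (6*(-43))*101 = -258*101 = -26058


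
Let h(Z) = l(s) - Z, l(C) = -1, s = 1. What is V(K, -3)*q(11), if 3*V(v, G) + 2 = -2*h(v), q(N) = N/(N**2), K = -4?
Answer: -8/33 ≈ -0.24242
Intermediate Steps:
h(Z) = -1 - Z
q(N) = 1/N (q(N) = N/N**2 = 1/N)
V(v, G) = 2*v/3 (V(v, G) = -2/3 + (-2*(-1 - v))/3 = -2/3 + (2 + 2*v)/3 = -2/3 + (2/3 + 2*v/3) = 2*v/3)
V(K, -3)*q(11) = ((2/3)*(-4))/11 = -8/3*1/11 = -8/33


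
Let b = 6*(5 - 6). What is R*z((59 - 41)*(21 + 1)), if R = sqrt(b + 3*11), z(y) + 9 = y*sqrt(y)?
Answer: -27*sqrt(3) + 7128*sqrt(33) ≈ 40901.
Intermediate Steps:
b = -6 (b = 6*(-1) = -6)
z(y) = -9 + y**(3/2) (z(y) = -9 + y*sqrt(y) = -9 + y**(3/2))
R = 3*sqrt(3) (R = sqrt(-6 + 3*11) = sqrt(-6 + 33) = sqrt(27) = 3*sqrt(3) ≈ 5.1962)
R*z((59 - 41)*(21 + 1)) = (3*sqrt(3))*(-9 + ((59 - 41)*(21 + 1))**(3/2)) = (3*sqrt(3))*(-9 + (18*22)**(3/2)) = (3*sqrt(3))*(-9 + 396**(3/2)) = (3*sqrt(3))*(-9 + 2376*sqrt(11)) = 3*sqrt(3)*(-9 + 2376*sqrt(11))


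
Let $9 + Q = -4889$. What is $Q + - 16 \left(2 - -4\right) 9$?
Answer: $-5762$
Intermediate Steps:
$Q = -4898$ ($Q = -9 - 4889 = -4898$)
$Q + - 16 \left(2 - -4\right) 9 = -4898 + - 16 \left(2 - -4\right) 9 = -4898 + - 16 \left(2 + 4\right) 9 = -4898 + \left(-16\right) 6 \cdot 9 = -4898 - 864 = -5762$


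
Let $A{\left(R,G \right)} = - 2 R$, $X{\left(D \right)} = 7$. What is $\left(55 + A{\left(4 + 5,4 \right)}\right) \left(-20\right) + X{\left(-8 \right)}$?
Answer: $-733$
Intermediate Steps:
$\left(55 + A{\left(4 + 5,4 \right)}\right) \left(-20\right) + X{\left(-8 \right)} = \left(55 - 2 \left(4 + 5\right)\right) \left(-20\right) + 7 = \left(55 - 18\right) \left(-20\right) + 7 = 37 \left(-20\right) + 7 = -740 + 7 = -733$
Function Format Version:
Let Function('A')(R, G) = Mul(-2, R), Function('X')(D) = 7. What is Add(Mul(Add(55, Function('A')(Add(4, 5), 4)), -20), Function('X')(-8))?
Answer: -733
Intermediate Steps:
Add(Mul(Add(55, Function('A')(Add(4, 5), 4)), -20), Function('X')(-8)) = Add(Mul(Add(55, Mul(-2, Add(4, 5))), -20), 7) = Add(Mul(Add(55, Mul(-2, 9)), -20), 7) = Add(Mul(Add(55, -18), -20), 7) = Add(Mul(37, -20), 7) = Add(-740, 7) = -733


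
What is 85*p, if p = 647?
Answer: 54995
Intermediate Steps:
85*p = 85*647 = 54995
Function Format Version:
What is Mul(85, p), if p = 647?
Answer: 54995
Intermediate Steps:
Mul(85, p) = Mul(85, 647) = 54995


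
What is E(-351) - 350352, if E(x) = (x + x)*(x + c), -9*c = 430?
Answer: -70410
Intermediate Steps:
c = -430/9 (c = -1/9*430 = -430/9 ≈ -47.778)
E(x) = 2*x*(-430/9 + x) (E(x) = (x + x)*(x - 430/9) = (2*x)*(-430/9 + x) = 2*x*(-430/9 + x))
E(-351) - 350352 = (2/9)*(-351)*(-430 + 9*(-351)) - 350352 = (2/9)*(-351)*(-430 - 3159) - 350352 = (2/9)*(-351)*(-3589) - 350352 = 279942 - 350352 = -70410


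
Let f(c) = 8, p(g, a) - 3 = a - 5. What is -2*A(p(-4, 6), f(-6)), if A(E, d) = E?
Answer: -8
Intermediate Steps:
p(g, a) = -2 + a (p(g, a) = 3 + (a - 5) = 3 + (-5 + a) = -2 + a)
-2*A(p(-4, 6), f(-6)) = -2*(-2 + 6) = -2*4 = -8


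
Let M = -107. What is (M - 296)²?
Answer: 162409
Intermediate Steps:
(M - 296)² = (-107 - 296)² = (-403)² = 162409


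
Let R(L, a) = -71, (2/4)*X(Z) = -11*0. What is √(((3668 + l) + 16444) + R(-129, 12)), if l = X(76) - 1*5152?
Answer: √14889 ≈ 122.02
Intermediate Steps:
X(Z) = 0 (X(Z) = 2*(-11*0) = 2*0 = 0)
l = -5152 (l = 0 - 1*5152 = 0 - 5152 = -5152)
√(((3668 + l) + 16444) + R(-129, 12)) = √(((3668 - 5152) + 16444) - 71) = √((-1484 + 16444) - 71) = √(14960 - 71) = √14889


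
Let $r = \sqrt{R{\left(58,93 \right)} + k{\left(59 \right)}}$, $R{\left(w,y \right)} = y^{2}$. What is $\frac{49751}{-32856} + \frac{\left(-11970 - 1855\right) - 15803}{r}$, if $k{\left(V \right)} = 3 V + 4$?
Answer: $- \frac{49751}{32856} - \frac{14814 \sqrt{8830}}{4415} \approx -316.81$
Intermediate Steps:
$k{\left(V \right)} = 4 + 3 V$
$r = \sqrt{8830}$ ($r = \sqrt{93^{2} + \left(4 + 3 \cdot 59\right)} = \sqrt{8649 + \left(4 + 177\right)} = \sqrt{8649 + 181} = \sqrt{8830} \approx 93.968$)
$\frac{49751}{-32856} + \frac{\left(-11970 - 1855\right) - 15803}{r} = \frac{49751}{-32856} + \frac{\left(-11970 - 1855\right) - 15803}{\sqrt{8830}} = 49751 \left(- \frac{1}{32856}\right) + \left(-13825 - 15803\right) \frac{\sqrt{8830}}{8830} = - \frac{49751}{32856} - 29628 \frac{\sqrt{8830}}{8830} = - \frac{49751}{32856} - \frac{14814 \sqrt{8830}}{4415}$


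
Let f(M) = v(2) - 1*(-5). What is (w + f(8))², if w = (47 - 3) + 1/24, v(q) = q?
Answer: 1500625/576 ≈ 2605.3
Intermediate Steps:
f(M) = 7 (f(M) = 2 - 1*(-5) = 2 + 5 = 7)
w = 1057/24 (w = 44 + 1/24 = 1057/24 ≈ 44.042)
(w + f(8))² = (1057/24 + 7)² = (1225/24)² = 1500625/576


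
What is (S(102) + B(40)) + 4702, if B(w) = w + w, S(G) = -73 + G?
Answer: 4811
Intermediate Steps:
B(w) = 2*w
(S(102) + B(40)) + 4702 = ((-73 + 102) + 2*40) + 4702 = (29 + 80) + 4702 = 109 + 4702 = 4811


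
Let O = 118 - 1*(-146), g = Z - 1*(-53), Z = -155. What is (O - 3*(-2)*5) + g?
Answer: 192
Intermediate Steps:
g = -102 (g = -155 - 1*(-53) = -155 + 53 = -102)
O = 264 (O = 118 + 146 = 264)
(O - 3*(-2)*5) + g = (264 - 3*(-2)*5) - 102 = (264 + 6*5) - 102 = (264 + 30) - 102 = 294 - 102 = 192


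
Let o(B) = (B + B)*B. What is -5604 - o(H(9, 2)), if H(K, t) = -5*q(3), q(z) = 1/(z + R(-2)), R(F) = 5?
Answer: -179353/32 ≈ -5604.8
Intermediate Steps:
q(z) = 1/(5 + z) (q(z) = 1/(z + 5) = 1/(5 + z))
H(K, t) = -5/8 (H(K, t) = -5/(5 + 3) = -5/8)
o(B) = 2*B² (o(B) = (2*B)*B = 2*B²)
-5604 - o(H(9, 2)) = -5604 - 2*(-5/8)² = -5604 - 2*25/64 = -5604 - 1*25/32 = -5604 - 25/32 = -179353/32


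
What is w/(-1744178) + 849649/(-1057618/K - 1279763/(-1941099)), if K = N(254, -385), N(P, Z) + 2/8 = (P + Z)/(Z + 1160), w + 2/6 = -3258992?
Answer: 24477307751611650351805/11100157244252877115986 ≈ 2.2051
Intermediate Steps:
w = -9776977/3 (w = -⅓ - 3258992 = -9776977/3 ≈ -3.2590e+6)
N(P, Z) = -¼ + (P + Z)/(1160 + Z) (N(P, Z) = -¼ + (P + Z)/(Z + 1160) = -¼ + (P + Z)/(1160 + Z))
K = -1299/3100 (K = (-290 + 254 + (¾)*(-385))/(1160 - 385) = (-290 + 254 - 1155/4)/775 = (1/775)*(-1299/4) = -1299/3100 ≈ -0.41903)
w/(-1744178) + 849649/(-1057618/K - 1279763/(-1941099)) = -9776977/3/(-1744178) + 849649/(-1057618/(-1299/3100) - 1279763/(-1941099)) = -9776977/3*(-1/1744178) + 849649/(-1057618*(-3100/1299) - 1279763*(-1/1941099)) = 9776977/5232534 + 849649/(3278615800/1299 + 1279763/1941099) = 9776977/5232534 + 849649/(2121373171058779/840495867) = 9776977/5232534 + 849649*(840495867/2121373171058779) = 9776977/5232534 + 714126472900683/2121373171058779 = 24477307751611650351805/11100157244252877115986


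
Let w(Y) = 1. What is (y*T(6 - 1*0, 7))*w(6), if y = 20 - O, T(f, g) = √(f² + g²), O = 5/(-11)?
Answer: 225*√85/11 ≈ 188.58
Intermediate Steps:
O = -5/11 (O = 5*(-1/11) = -5/11 ≈ -0.45455)
y = 225/11 (y = 20 - 1*(-5/11) = 20 + 5/11 = 225/11 ≈ 20.455)
(y*T(6 - 1*0, 7))*w(6) = (225*√((6 - 1*0)² + 7²)/11)*1 = (225*√((6 + 0)² + 49)/11)*1 = (225*√(6² + 49)/11)*1 = (225*√(36 + 49)/11)*1 = (225*√85/11)*1 = 225*√85/11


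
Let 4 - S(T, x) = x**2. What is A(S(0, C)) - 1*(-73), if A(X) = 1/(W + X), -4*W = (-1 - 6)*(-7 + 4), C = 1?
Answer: 653/9 ≈ 72.556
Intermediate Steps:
S(T, x) = 4 - x**2
W = -21/4 (W = -(-1 - 6)*(-7 + 4)/4 = -(-7)*(-3)/4 = -1/4*21 = -21/4 ≈ -5.2500)
A(X) = 1/(-21/4 + X)
A(S(0, C)) - 1*(-73) = 4/(-21 + 4*(4 - 1*1**2)) - 1*(-73) = 4/(-21 + 4*(4 - 1*1)) + 73 = 4/(-21 + 4*(4 - 1)) + 73 = 4/(-21 + 4*3) + 73 = 4/(-21 + 12) + 73 = 4/(-9) + 73 = 4*(-1/9) + 73 = -4/9 + 73 = 653/9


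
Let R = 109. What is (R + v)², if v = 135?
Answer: 59536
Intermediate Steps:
(R + v)² = (109 + 135)² = 244² = 59536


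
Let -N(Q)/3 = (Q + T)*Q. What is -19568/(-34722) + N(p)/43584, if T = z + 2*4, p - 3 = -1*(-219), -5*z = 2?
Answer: -464230657/157637880 ≈ -2.9449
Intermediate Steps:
z = -⅖ (z = -⅕*2 = -⅖ ≈ -0.40000)
p = 222 (p = 3 - 1*(-219) = 3 + 219 = 222)
T = 38/5 (T = -⅖ + 2*4 = -⅖ + 8 = 38/5 ≈ 7.6000)
N(Q) = -3*Q*(38/5 + Q) (N(Q) = -3*(Q + 38/5)*Q = -3*(38/5 + Q)*Q = -3*Q*(38/5 + Q))
-19568/(-34722) + N(p)/43584 = -19568/(-34722) - ⅗*222*(38 + 5*222)/43584 = -19568*(-1/34722) - ⅗*222*(38 + 1110)*(1/43584) = 9784/17361 - ⅗*222*1148*(1/43584) = 9784/17361 - 764568/5*1/43584 = 9784/17361 - 31857/9080 = -464230657/157637880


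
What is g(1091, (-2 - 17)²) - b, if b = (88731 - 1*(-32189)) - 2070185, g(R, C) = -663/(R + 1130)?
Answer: 4329316902/2221 ≈ 1.9493e+6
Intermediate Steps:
g(R, C) = -663/(1130 + R)
b = -1949265 (b = (88731 + 32189) - 2070185 = 120920 - 2070185 = -1949265)
g(1091, (-2 - 17)²) - b = -663/(1130 + 1091) - 1*(-1949265) = -663/2221 + 1949265 = 4329316902/2221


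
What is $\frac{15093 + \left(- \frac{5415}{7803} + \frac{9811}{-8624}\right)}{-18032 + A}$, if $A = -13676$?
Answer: $- \frac{338510360501}{711242908992} \approx -0.47594$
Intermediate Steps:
$\frac{15093 + \left(- \frac{5415}{7803} + \frac{9811}{-8624}\right)}{-18032 + A} = \frac{15093 + \left(- \frac{5415}{7803} + \frac{9811}{-8624}\right)}{-18032 - 13676} = \frac{15093 + \left(\left(-5415\right) \frac{1}{7803} + 9811 \left(- \frac{1}{8624}\right)\right)}{-31708} = \left(15093 - \frac{41084731}{22431024}\right) \left(- \frac{1}{31708}\right) = \frac{338510360501}{22431024} \left(- \frac{1}{31708}\right) = - \frac{338510360501}{711242908992}$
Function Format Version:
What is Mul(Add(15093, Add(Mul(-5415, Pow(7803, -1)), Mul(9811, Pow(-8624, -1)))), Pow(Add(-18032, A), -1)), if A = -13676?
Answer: Rational(-338510360501, 711242908992) ≈ -0.47594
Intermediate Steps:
Mul(Add(15093, Add(Mul(-5415, Pow(7803, -1)), Mul(9811, Pow(-8624, -1)))), Pow(Add(-18032, A), -1)) = Mul(Add(15093, Add(Mul(-5415, Pow(7803, -1)), Mul(9811, Pow(-8624, -1)))), Pow(Add(-18032, -13676), -1)) = Mul(Add(15093, Add(Mul(-5415, Rational(1, 7803)), Mul(9811, Rational(-1, 8624)))), Pow(-31708, -1)) = Mul(Add(15093, Add(Rational(-1805, 2601), Rational(-9811, 8624))), Rational(-1, 31708)) = Mul(Add(15093, Rational(-41084731, 22431024)), Rational(-1, 31708)) = Mul(Rational(338510360501, 22431024), Rational(-1, 31708)) = Rational(-338510360501, 711242908992)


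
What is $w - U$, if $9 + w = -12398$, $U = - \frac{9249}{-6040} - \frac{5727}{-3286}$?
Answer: $- \frac{123156085687}{9923720} \approx -12410.0$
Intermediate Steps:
$U = \frac{32491647}{9923720}$ ($U = \left(-9249\right) \left(- \frac{1}{6040}\right) - - \frac{5727}{3286} = \frac{9249}{6040} + \frac{5727}{3286} = \frac{32491647}{9923720} \approx 3.2741$)
$w = -12407$ ($w = -9 - 12398 = -12407$)
$w - U = -12407 - \frac{32491647}{9923720} = - \frac{123156085687}{9923720}$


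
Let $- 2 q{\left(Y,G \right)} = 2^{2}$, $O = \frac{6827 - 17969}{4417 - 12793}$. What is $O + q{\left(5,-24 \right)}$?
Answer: $- \frac{935}{1396} \approx -0.66977$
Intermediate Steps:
$O = \frac{1857}{1396}$ ($O = - \frac{11142}{-8376} = \left(-11142\right) \left(- \frac{1}{8376}\right) = \frac{1857}{1396} \approx 1.3302$)
$q{\left(Y,G \right)} = -2$ ($q{\left(Y,G \right)} = - \frac{2^{2}}{2} = \left(- \frac{1}{2}\right) 4 = -2$)
$O + q{\left(5,-24 \right)} = \frac{1857}{1396} - 2 = - \frac{935}{1396}$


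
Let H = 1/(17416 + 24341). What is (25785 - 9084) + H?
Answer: 697383658/41757 ≈ 16701.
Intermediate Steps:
H = 1/41757 ≈ 2.3948e-5
(25785 - 9084) + H = (25785 - 9084) + 1/41757 = 16701 + 1/41757 = 697383658/41757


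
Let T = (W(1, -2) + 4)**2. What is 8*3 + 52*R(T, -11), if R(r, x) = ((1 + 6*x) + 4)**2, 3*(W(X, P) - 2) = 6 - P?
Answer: 193516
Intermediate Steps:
W(X, P) = 4 - P/3 (W(X, P) = 2 + (6 - P)/3 = 2 + (2 - P/3) = 4 - P/3)
T = 676/9 (T = ((4 - 1/3*(-2)) + 4)**2 = ((4 + 2/3) + 4)**2 = (14/3 + 4)**2 = (26/3)**2 = 676/9 ≈ 75.111)
R(r, x) = (5 + 6*x)**2
8*3 + 52*R(T, -11) = 8*3 + 52*(5 + 6*(-11))**2 = 24 + 52*(5 - 66)**2 = 24 + 52*(-61)**2 = 24 + 52*3721 = 24 + 193492 = 193516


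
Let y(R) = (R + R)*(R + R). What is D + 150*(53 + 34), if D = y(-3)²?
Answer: 14346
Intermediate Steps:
y(R) = 4*R² (y(R) = (2*R)*(2*R) = 4*R²)
D = 1296 (D = (4*(-3)²)² = (4*9)² = 36² = 1296)
D + 150*(53 + 34) = 1296 + 150*(53 + 34) = 1296 + 150*87 = 1296 + 13050 = 14346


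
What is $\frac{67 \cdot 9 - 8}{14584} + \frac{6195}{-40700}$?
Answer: $- \frac{3306569}{29678440} \approx -0.11141$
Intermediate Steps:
$\frac{67 \cdot 9 - 8}{14584} + \frac{6195}{-40700} = \left(603 + \left(-46 + 38\right)\right) \frac{1}{14584} + 6195 \left(- \frac{1}{40700}\right) = \left(603 - 8\right) \frac{1}{14584} - \frac{1239}{8140} = 595 \cdot \frac{1}{14584} - \frac{1239}{8140} = \frac{595}{14584} - \frac{1239}{8140} = - \frac{3306569}{29678440}$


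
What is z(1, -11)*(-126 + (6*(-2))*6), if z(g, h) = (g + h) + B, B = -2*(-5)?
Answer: 0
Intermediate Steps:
B = 10
z(g, h) = 10 + g + h (z(g, h) = (g + h) + 10 = 10 + g + h)
z(1, -11)*(-126 + (6*(-2))*6) = (10 + 1 - 11)*(-126 + (6*(-2))*6) = 0*(-126 - 12*6) = 0*(-126 - 72) = 0*(-198) = 0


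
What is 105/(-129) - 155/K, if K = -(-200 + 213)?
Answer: 6210/559 ≈ 11.109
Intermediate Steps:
K = -13 (K = -1*13 = -13)
105/(-129) - 155/K = 105/(-129) - 155/(-13) = 105*(-1/129) - 155*(-1/13) = -35/43 + 155/13 = 6210/559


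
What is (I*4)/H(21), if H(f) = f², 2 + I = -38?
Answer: -160/441 ≈ -0.36281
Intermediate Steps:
I = -40 (I = -2 - 38 = -40)
(I*4)/H(21) = (-40*4)/(21²) = -160/441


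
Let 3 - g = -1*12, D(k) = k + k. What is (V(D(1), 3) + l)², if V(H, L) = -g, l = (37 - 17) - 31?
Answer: 676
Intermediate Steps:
D(k) = 2*k
g = 15 (g = 3 - (-1)*12 = 3 - 1*(-12) = 3 + 12 = 15)
l = -11 (l = 20 - 31 = -11)
V(H, L) = -15 (V(H, L) = -1*15 = -15)
(V(D(1), 3) + l)² = (-15 - 11)² = (-26)² = 676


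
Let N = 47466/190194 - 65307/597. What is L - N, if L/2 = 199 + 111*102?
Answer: 146039744484/6308101 ≈ 23151.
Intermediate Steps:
L = 23042 (L = 2*(199 + 111*102) = 2*(199 + 11322) = 2*11521 = 23042)
N = -688481242/6308101 (N = 47466*(1/190194) - 65307*1/597 = 7911/31699 - 21769/199 = -688481242/6308101 ≈ -109.14)
L - N = 23042 - 1*(-688481242/6308101) = 23042 + 688481242/6308101 = 146039744484/6308101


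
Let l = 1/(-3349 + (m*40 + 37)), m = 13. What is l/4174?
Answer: -1/11653808 ≈ -8.5809e-8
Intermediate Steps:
l = -1/2792 (l = 1/(-3349 + (13*40 + 37)) = 1/(-3349 + (520 + 37)) = 1/(-3349 + 557) = 1/(-2792) = -1/2792 ≈ -0.00035817)
l/4174 = -1/2792/4174 = -1/2792*1/4174 = -1/11653808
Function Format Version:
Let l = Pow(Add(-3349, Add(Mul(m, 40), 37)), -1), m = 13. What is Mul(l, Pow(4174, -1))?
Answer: Rational(-1, 11653808) ≈ -8.5809e-8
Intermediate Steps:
l = Rational(-1, 2792) (l = Pow(Add(-3349, Add(Mul(13, 40), 37)), -1) = Pow(Add(-3349, Add(520, 37)), -1) = Pow(Add(-3349, 557), -1) = Pow(-2792, -1) = Rational(-1, 2792) ≈ -0.00035817)
Mul(l, Pow(4174, -1)) = Mul(Rational(-1, 2792), Pow(4174, -1)) = Mul(Rational(-1, 2792), Rational(1, 4174)) = Rational(-1, 11653808)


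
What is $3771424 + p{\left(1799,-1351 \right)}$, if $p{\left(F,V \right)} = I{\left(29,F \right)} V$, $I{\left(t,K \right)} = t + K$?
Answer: $1301796$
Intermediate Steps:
$I{\left(t,K \right)} = K + t$
$p{\left(F,V \right)} = V \left(29 + F\right)$ ($p{\left(F,V \right)} = \left(F + 29\right) V = \left(29 + F\right) V = V \left(29 + F\right)$)
$3771424 + p{\left(1799,-1351 \right)} = 3771424 - 1351 \left(29 + 1799\right) = 3771424 - 2469628 = 1301796$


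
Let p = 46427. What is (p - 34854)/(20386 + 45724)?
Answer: 11573/66110 ≈ 0.17506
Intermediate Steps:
(p - 34854)/(20386 + 45724) = (46427 - 34854)/(20386 + 45724) = 11573/66110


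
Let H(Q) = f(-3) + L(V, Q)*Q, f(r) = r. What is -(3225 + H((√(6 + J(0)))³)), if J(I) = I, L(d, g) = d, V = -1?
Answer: -3222 + 6*√6 ≈ -3207.3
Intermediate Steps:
H(Q) = -3 - Q
-(3225 + H((√(6 + J(0)))³)) = -(3225 + (-3 - (√(6 + 0))³)) = -(3225 + (-3 - (√6)³)) = -(3225 + (-3 - 6*√6)) = -(3222 - 6*√6) = -3222 + 6*√6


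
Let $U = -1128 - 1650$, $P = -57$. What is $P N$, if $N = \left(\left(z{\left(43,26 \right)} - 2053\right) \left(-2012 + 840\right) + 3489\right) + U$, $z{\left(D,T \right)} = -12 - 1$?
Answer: $-138057591$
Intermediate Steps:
$z{\left(D,T \right)} = -13$ ($z{\left(D,T \right)} = -12 - 1 = -13$)
$U = -2778$
$N = 2422063$ ($N = \left(\left(-13 - 2053\right) \left(-2012 + 840\right) + 3489\right) - 2778 = \left(\left(-2066\right) \left(-1172\right) + 3489\right) - 2778 = \left(2421352 + 3489\right) - 2778 = 2424841 - 2778 = 2422063$)
$P N = \left(-57\right) 2422063 = -138057591$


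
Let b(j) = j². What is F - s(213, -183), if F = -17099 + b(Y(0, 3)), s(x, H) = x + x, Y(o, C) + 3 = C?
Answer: -17525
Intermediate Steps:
Y(o, C) = -3 + C
s(x, H) = 2*x
F = -17099 (F = -17099 + (-3 + 3)² = -17099 + 0² = -17099 + 0 = -17099)
F - s(213, -183) = -17099 - 2*213 = -17099 - 1*426 = -17099 - 426 = -17525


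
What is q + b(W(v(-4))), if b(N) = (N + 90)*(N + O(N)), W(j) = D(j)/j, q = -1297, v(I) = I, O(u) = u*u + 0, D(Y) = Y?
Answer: -1115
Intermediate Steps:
O(u) = u**2 (O(u) = u**2 + 0 = u**2)
W(j) = 1 (W(j) = j/j = 1)
b(N) = (90 + N)*(N + N**2) (b(N) = (N + 90)*(N + N**2) = (90 + N)*(N + N**2))
q + b(W(v(-4))) = -1297 + 1*(90 + 1**2 + 91*1) = -1297 + 1*(90 + 1 + 91) = -1297 + 1*182 = -1297 + 182 = -1115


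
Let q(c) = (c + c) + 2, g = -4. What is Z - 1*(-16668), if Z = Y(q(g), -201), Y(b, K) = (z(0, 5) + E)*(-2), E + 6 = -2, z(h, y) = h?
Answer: 16684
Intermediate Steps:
E = -8 (E = -6 - 2 = -8)
q(c) = 2 + 2*c (q(c) = 2*c + 2 = 2 + 2*c)
Y(b, K) = 16 (Y(b, K) = (0 - 8)*(-2) = -8*(-2) = 16)
Z = 16
Z - 1*(-16668) = 16 - 1*(-16668) = 16 + 16668 = 16684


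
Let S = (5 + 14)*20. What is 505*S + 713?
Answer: 192613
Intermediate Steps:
S = 380 (S = 19*20 = 380)
505*S + 713 = 505*380 + 713 = 191900 + 713 = 192613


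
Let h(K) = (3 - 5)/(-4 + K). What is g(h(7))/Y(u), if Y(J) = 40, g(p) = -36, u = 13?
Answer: -9/10 ≈ -0.90000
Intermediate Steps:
h(K) = -2/(-4 + K)
g(h(7))/Y(u) = -36/40 = -36*1/40 = -9/10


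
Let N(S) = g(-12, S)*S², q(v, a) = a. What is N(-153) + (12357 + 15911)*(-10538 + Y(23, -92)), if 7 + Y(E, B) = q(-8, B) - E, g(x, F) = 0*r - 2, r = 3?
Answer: -301383698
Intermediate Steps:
g(x, F) = -2 (g(x, F) = 0*3 - 2 = 0 - 2 = -2)
Y(E, B) = -7 + B - E (Y(E, B) = -7 + (B - E) = -7 + B - E)
N(S) = -2*S²
N(-153) + (12357 + 15911)*(-10538 + Y(23, -92)) = -2*(-153)² + (12357 + 15911)*(-10538 + (-7 - 92 - 1*23)) = -2*23409 + 28268*(-10538 + (-7 - 92 - 23)) = -46818 + 28268*(-10538 - 122) = -46818 + 28268*(-10660) = -46818 - 301336880 = -301383698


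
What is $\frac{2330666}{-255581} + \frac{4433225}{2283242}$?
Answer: $- \frac{4188426420447}{583553273602} \approx -7.1775$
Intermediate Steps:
$\frac{2330666}{-255581} + \frac{4433225}{2283242} = 2330666 \left(- \frac{1}{255581}\right) + 4433225 \cdot \frac{1}{2283242} = - \frac{2330666}{255581} + \frac{4433225}{2283242} = - \frac{4188426420447}{583553273602}$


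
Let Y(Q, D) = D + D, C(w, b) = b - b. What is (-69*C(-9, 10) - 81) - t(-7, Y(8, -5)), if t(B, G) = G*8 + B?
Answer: 6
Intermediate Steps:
C(w, b) = 0
Y(Q, D) = 2*D
t(B, G) = B + 8*G (t(B, G) = 8*G + B = B + 8*G)
(-69*C(-9, 10) - 81) - t(-7, Y(8, -5)) = (-69*0 - 81) - (-7 + 8*(2*(-5))) = (0 - 81) - (-7 + 8*(-10)) = -81 - (-7 - 80) = -81 - 1*(-87) = -81 + 87 = 6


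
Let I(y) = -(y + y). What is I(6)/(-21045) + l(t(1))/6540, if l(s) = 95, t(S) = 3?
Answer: 138517/9175620 ≈ 0.015096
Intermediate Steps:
I(y) = -2*y
I(6)/(-21045) + l(t(1))/6540 = -2*6/(-21045) + 95/6540 = -12*(-1/21045) + 95*(1/6540) = 4/7015 + 19/1308 = 138517/9175620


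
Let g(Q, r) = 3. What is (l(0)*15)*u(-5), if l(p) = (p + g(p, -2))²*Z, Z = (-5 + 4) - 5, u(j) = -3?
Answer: 2430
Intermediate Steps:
Z = -6 (Z = -1 - 5 = -6)
l(p) = -6*(3 + p)² (l(p) = (p + 3)²*(-6) = (3 + p)²*(-6) = -6*(3 + p)²)
(l(0)*15)*u(-5) = (-6*(3 + 0)²*15)*(-3) = (-6*3²*15)*(-3) = (-6*9*15)*(-3) = -54*15*(-3) = -810*(-3) = 2430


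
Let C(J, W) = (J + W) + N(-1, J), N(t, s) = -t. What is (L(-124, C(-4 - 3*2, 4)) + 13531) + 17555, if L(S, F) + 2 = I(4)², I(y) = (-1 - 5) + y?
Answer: 31088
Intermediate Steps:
C(J, W) = 1 + J + W (C(J, W) = (J + W) - 1*(-1) = (J + W) + 1 = 1 + J + W)
I(y) = -6 + y
L(S, F) = 2 (L(S, F) = -2 + (-6 + 4)² = -2 + (-2)² = -2 + 4 = 2)
(L(-124, C(-4 - 3*2, 4)) + 13531) + 17555 = (2 + 13531) + 17555 = 13533 + 17555 = 31088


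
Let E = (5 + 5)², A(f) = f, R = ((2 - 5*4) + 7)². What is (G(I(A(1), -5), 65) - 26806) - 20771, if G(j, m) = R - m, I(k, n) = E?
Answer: -47521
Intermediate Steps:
R = 121 (R = ((2 - 20) + 7)² = (-18 + 7)² = (-11)² = 121)
E = 100 (E = 10² = 100)
I(k, n) = 100
G(j, m) = 121 - m
(G(I(A(1), -5), 65) - 26806) - 20771 = ((121 - 1*65) - 26806) - 20771 = ((121 - 65) - 26806) - 20771 = (56 - 26806) - 20771 = -26750 - 20771 = -47521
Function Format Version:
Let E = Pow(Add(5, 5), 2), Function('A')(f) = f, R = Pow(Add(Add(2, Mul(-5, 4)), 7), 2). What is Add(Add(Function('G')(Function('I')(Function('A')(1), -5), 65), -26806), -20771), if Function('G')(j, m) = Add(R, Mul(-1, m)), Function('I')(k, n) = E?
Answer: -47521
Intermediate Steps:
R = 121 (R = Pow(Add(Add(2, -20), 7), 2) = Pow(Add(-18, 7), 2) = Pow(-11, 2) = 121)
E = 100 (E = Pow(10, 2) = 100)
Function('I')(k, n) = 100
Function('G')(j, m) = Add(121, Mul(-1, m))
Add(Add(Function('G')(Function('I')(Function('A')(1), -5), 65), -26806), -20771) = Add(Add(Add(121, Mul(-1, 65)), -26806), -20771) = Add(Add(Add(121, -65), -26806), -20771) = Add(Add(56, -26806), -20771) = Add(-26750, -20771) = -47521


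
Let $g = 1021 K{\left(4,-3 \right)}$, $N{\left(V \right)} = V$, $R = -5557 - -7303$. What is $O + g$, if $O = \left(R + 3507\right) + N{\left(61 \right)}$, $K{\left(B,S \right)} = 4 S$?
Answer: $-6938$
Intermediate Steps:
$R = 1746$ ($R = -5557 + 7303 = 1746$)
$O = 5314$ ($O = \left(1746 + 3507\right) + 61 = 5253 + 61 = 5314$)
$g = -12252$ ($g = 1021 \cdot 4 \left(-3\right) = 1021 \left(-12\right) = -12252$)
$O + g = 5314 - 12252 = -6938$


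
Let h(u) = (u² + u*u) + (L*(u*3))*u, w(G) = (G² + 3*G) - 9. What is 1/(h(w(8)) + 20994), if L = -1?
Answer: 1/14753 ≈ 6.7783e-5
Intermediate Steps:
w(G) = -9 + G² + 3*G
h(u) = -u² (h(u) = (u² + u*u) + (-u*3)*u = (u² + u²) + (-3*u)*u = 2*u² + (-3*u)*u = 2*u² - 3*u² = -u²)
1/(h(w(8)) + 20994) = 1/(-(-9 + 8² + 3*8)² + 20994) = 1/(-(-9 + 64 + 24)² + 20994) = 1/(-1*79² + 20994) = 1/(-1*6241 + 20994) = 1/(-6241 + 20994) = 1/14753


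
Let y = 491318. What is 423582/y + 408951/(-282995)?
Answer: -40526699664/69520268705 ≈ -0.58295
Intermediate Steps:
423582/y + 408951/(-282995) = 423582/491318 + 408951/(-282995) = 423582*(1/491318) + 408951*(-1/282995) = 211791/245659 - 408951/282995 = -40526699664/69520268705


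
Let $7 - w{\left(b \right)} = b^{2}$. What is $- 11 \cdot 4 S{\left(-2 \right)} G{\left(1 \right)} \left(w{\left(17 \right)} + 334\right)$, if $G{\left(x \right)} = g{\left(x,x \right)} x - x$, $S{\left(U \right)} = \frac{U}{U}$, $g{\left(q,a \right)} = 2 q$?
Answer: $-2288$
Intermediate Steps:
$w{\left(b \right)} = 7 - b^{2}$
$S{\left(U \right)} = 1$
$G{\left(x \right)} = - x + 2 x^{2}$ ($G{\left(x \right)} = 2 x x - x = 2 x^{2} - x = - x + 2 x^{2}$)
$- 11 \cdot 4 S{\left(-2 \right)} G{\left(1 \right)} \left(w{\left(17 \right)} + 334\right) = - 11 \cdot 4 \cdot 1 \cdot 1 \left(-1 + 2 \cdot 1\right) \left(\left(7 - 17^{2}\right) + 334\right) = \left(-11\right) 4 \cdot 1 \left(-1 + 2\right) \left(\left(7 - 289\right) + 334\right) = - 44 \cdot 1 \cdot 1 \left(\left(7 - 289\right) + 334\right) = \left(-44\right) 1 \left(-282 + 334\right) = \left(-44\right) 52 = -2288$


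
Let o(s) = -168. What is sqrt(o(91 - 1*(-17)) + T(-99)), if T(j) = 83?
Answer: I*sqrt(85) ≈ 9.2195*I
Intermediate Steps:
sqrt(o(91 - 1*(-17)) + T(-99)) = sqrt(-168 + 83) = sqrt(-85) = I*sqrt(85)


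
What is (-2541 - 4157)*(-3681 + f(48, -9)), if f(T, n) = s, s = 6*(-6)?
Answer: 24896466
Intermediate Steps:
s = -36
f(T, n) = -36
(-2541 - 4157)*(-3681 + f(48, -9)) = (-2541 - 4157)*(-3681 - 36) = -6698*(-3717) = 24896466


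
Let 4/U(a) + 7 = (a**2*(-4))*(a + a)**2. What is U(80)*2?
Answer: -8/655360007 ≈ -1.2207e-8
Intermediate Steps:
U(a) = 4/(-7 - 16*a**4) (U(a) = 4/(-7 + (a**2*(-4))*(a + a)**2) = 4/(-7 + (-4*a**2)*(2*a)**2) = 4/(-7 + (-4*a**2)*(4*a**2)) = 4/(-7 - 16*a**4))
U(80)*2 = -4/(7 + 16*80**4)*2 = -4/(7 + 16*40960000)*2 = -4/(7 + 655360000)*2 = -4/655360007*2 = -8/655360007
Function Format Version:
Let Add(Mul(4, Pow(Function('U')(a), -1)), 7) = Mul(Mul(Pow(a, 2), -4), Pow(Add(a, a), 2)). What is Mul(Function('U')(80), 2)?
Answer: Rational(-8, 655360007) ≈ -1.2207e-8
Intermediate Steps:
Function('U')(a) = Mul(4, Pow(Add(-7, Mul(-16, Pow(a, 4))), -1)) (Function('U')(a) = Mul(4, Pow(Add(-7, Mul(Mul(Pow(a, 2), -4), Pow(Add(a, a), 2))), -1)) = Mul(4, Pow(Add(-7, Mul(Mul(-4, Pow(a, 2)), Pow(Mul(2, a), 2))), -1)) = Mul(4, Pow(Add(-7, Mul(Mul(-4, Pow(a, 2)), Mul(4, Pow(a, 2)))), -1)) = Mul(4, Pow(Add(-7, Mul(-16, Pow(a, 4))), -1)))
Mul(Function('U')(80), 2) = Mul(Mul(-4, Pow(Add(7, Mul(16, Pow(80, 4))), -1)), 2) = Mul(Mul(-4, Pow(Add(7, Mul(16, 40960000)), -1)), 2) = Mul(Mul(-4, Pow(Add(7, 655360000), -1)), 2) = Mul(Mul(-4, Pow(655360007, -1)), 2) = Mul(Mul(-4, Rational(1, 655360007)), 2) = Mul(Rational(-4, 655360007), 2) = Rational(-8, 655360007)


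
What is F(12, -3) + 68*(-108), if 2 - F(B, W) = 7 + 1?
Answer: -7350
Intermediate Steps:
F(B, W) = -6 (F(B, W) = 2 - (7 + 1) = 2 - 1*8 = 2 - 8 = -6)
F(12, -3) + 68*(-108) = -6 + 68*(-108) = -6 - 7344 = -7350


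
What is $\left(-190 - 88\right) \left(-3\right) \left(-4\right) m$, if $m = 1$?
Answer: $-3336$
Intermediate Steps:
$\left(-190 - 88\right) \left(-3\right) \left(-4\right) m = \left(-190 - 88\right) \left(-3\right) \left(-4\right) 1 = - 278 \cdot 12 \cdot 1 = \left(-278\right) 12 = -3336$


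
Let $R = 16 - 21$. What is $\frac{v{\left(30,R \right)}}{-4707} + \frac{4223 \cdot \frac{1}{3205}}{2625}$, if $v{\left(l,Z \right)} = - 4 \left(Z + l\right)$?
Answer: $\frac{287063387}{13200193125} \approx 0.021747$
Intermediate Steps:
$R = -5$
$v{\left(l,Z \right)} = - 4 Z - 4 l$
$\frac{v{\left(30,R \right)}}{-4707} + \frac{4223 \cdot \frac{1}{3205}}{2625} = \frac{\left(-4\right) \left(-5\right) - 120}{-4707} + \frac{4223 \cdot \frac{1}{3205}}{2625} = \left(20 - 120\right) \left(- \frac{1}{4707}\right) + 4223 \cdot \frac{1}{3205} \cdot \frac{1}{2625} = \left(-100\right) \left(- \frac{1}{4707}\right) + \frac{4223}{3205} \cdot \frac{1}{2625} = \frac{100}{4707} + \frac{4223}{8413125} = \frac{287063387}{13200193125}$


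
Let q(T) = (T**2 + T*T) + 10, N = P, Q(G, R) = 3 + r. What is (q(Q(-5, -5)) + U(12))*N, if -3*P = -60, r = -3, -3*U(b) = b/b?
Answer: 580/3 ≈ 193.33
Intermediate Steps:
U(b) = -1/3 (U(b) = -b/(3*b) = -1/3*1 = -1/3)
P = 20 (P = -1/3*(-60) = 20)
Q(G, R) = 0 (Q(G, R) = 3 - 3 = 0)
N = 20
q(T) = 10 + 2*T**2 (q(T) = (T**2 + T**2) + 10 = 2*T**2 + 10 = 10 + 2*T**2)
(q(Q(-5, -5)) + U(12))*N = ((10 + 2*0**2) - 1/3)*20 = ((10 + 2*0) - 1/3)*20 = ((10 + 0) - 1/3)*20 = (10 - 1/3)*20 = (29/3)*20 = 580/3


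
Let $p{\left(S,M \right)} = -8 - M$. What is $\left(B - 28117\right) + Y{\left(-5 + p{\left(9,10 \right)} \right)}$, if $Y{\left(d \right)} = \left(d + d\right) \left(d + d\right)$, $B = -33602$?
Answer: $-59603$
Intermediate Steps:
$Y{\left(d \right)} = 4 d^{2}$ ($Y{\left(d \right)} = 2 d 2 d = 4 d^{2}$)
$\left(B - 28117\right) + Y{\left(-5 + p{\left(9,10 \right)} \right)} = \left(-33602 - 28117\right) + 4 \left(-5 - 18\right)^{2} = -61719 + 4 \left(-5 - 18\right)^{2} = -61719 + 4 \left(-23\right)^{2} = -61719 + 4 \cdot 529 = -61719 + 2116 = -59603$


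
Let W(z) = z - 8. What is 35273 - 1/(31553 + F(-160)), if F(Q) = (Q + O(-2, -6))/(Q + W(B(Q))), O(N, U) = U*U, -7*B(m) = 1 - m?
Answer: 212581446740/6026747 ≈ 35273.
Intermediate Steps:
B(m) = -⅐ + m/7 (B(m) = -(1 - m)/7 = -⅐ + m/7)
O(N, U) = U²
W(z) = -8 + z
F(Q) = (36 + Q)/(-57/7 + 8*Q/7) (F(Q) = (Q + (-6)²)/(Q + (-8 + (-⅐ + Q/7))) = (Q + 36)/(Q + (-57/7 + Q/7)) = (36 + Q)/(-57/7 + 8*Q/7))
35273 - 1/(31553 + F(-160)) = 35273 - 1/(31553 + 7*(36 - 160)/(-57 + 8*(-160))) = 35273 - 1/(31553 + 7*(-124)/(-57 - 1280)) = 35273 - 1/(31553 + 7*(-124)/(-1337)) = 35273 - 1/(31553 + 7*(-1/1337)*(-124)) = 35273 - 1/(31553 + 124/191) = 35273 - 1/6026747/191 = 35273 - 1*191/6026747 = 35273 - 191/6026747 = 212581446740/6026747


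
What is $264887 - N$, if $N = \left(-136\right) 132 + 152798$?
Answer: $130041$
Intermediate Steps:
$N = 134846$ ($N = -17952 + 152798 = 134846$)
$264887 - N = 264887 - 134846 = 130041$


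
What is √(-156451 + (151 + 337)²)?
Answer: 3*√9077 ≈ 285.82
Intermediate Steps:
√(-156451 + (151 + 337)²) = √(-156451 + 488²) = √(-156451 + 238144) = √81693 = 3*√9077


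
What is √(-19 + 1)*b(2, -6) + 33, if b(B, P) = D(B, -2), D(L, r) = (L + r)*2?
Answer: 33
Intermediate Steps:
D(L, r) = 2*L + 2*r
b(B, P) = -4 + 2*B (b(B, P) = 2*B + 2*(-2) = 2*B - 4 = -4 + 2*B)
√(-19 + 1)*b(2, -6) + 33 = √(-19 + 1)*(-4 + 2*2) + 33 = √(-18)*(-4 + 4) + 33 = (3*I*√2)*0 + 33 = 0 + 33 = 33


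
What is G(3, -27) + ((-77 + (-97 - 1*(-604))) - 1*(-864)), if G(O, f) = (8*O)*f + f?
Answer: 619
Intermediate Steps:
G(O, f) = f + 8*O*f (G(O, f) = 8*O*f + f = f + 8*O*f)
G(3, -27) + ((-77 + (-97 - 1*(-604))) - 1*(-864)) = -27*(1 + 8*3) + ((-77 + (-97 - 1*(-604))) - 1*(-864)) = -27*(1 + 24) + ((-77 + (-97 + 604)) + 864) = -27*25 + ((-77 + 507) + 864) = -675 + (430 + 864) = -675 + 1294 = 619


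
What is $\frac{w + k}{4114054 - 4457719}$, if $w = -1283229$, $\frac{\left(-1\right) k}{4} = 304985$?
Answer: $\frac{2503169}{343665} \approx 7.2837$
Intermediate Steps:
$k = -1219940$ ($k = \left(-4\right) 304985 = -1219940$)
$\frac{w + k}{4114054 - 4457719} = \frac{-1283229 - 1219940}{4114054 - 4457719} = - \frac{2503169}{-343665} = \left(-2503169\right) \left(- \frac{1}{343665}\right) = \frac{2503169}{343665}$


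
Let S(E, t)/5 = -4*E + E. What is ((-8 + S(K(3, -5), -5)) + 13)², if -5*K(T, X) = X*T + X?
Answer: 3025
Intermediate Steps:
K(T, X) = -X/5 - T*X/5 (K(T, X) = -(X*T + X)/5 = -(T*X + X)/5 = -(X + T*X)/5 = -X/5 - T*X/5)
S(E, t) = -15*E (S(E, t) = 5*(-4*E + E) = 5*(-3*E) = -15*E)
((-8 + S(K(3, -5), -5)) + 13)² = ((-8 - (-3)*(-5)*(1 + 3)) + 13)² = ((-8 - (-3)*(-5)*4) + 13)² = ((-8 - 15*4) + 13)² = ((-8 - 60) + 13)² = (-68 + 13)² = (-55)² = 3025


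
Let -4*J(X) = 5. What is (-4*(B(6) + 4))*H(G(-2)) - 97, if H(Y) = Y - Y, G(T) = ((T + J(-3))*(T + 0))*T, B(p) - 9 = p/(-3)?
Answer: -97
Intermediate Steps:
J(X) = -5/4 (J(X) = -¼*5 = -5/4)
B(p) = 9 - p/3 (B(p) = 9 + p/(-3) = 9 + p*(-⅓) = 9 - p/3)
G(T) = T²*(-5/4 + T) (G(T) = ((T - 5/4)*(T + 0))*T = ((-5/4 + T)*T)*T = (T*(-5/4 + T))*T = T²*(-5/4 + T))
H(Y) = 0
(-4*(B(6) + 4))*H(G(-2)) - 97 = -4*((9 - ⅓*6) + 4)*0 - 97 = -4*((9 - 2) + 4)*0 - 97 = -4*(7 + 4)*0 - 97 = -4*11*0 - 97 = -44*0 - 97 = 0 - 97 = -97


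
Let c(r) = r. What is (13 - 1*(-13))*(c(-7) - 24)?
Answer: -806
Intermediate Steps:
(13 - 1*(-13))*(c(-7) - 24) = (13 - 1*(-13))*(-7 - 24) = (13 + 13)*(-31) = 26*(-31) = -806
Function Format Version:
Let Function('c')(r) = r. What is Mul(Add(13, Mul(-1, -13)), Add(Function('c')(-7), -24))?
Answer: -806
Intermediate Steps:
Mul(Add(13, Mul(-1, -13)), Add(Function('c')(-7), -24)) = Mul(Add(13, Mul(-1, -13)), Add(-7, -24)) = Mul(Add(13, 13), -31) = Mul(26, -31) = -806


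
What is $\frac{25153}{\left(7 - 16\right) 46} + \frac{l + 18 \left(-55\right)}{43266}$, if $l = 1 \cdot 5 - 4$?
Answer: $- \frac{90723262}{1492677} \approx -60.779$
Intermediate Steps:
$l = 1$ ($l = 5 - 4 = 1$)
$\frac{25153}{\left(7 - 16\right) 46} + \frac{l + 18 \left(-55\right)}{43266} = \frac{25153}{\left(7 - 16\right) 46} + \frac{1 + 18 \left(-55\right)}{43266} = \frac{25153}{\left(-9\right) 46} + \left(1 - 990\right) \frac{1}{43266} = \frac{25153}{-414} - \frac{989}{43266} = 25153 \left(- \frac{1}{414}\right) - \frac{989}{43266} = - \frac{25153}{414} - \frac{989}{43266} = - \frac{90723262}{1492677}$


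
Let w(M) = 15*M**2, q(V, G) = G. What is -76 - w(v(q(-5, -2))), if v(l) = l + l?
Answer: -316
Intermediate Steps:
v(l) = 2*l
-76 - w(v(q(-5, -2))) = -76 - 15*(2*(-2))**2 = -76 - 15*(-4)**2 = -76 - 15*16 = -76 - 1*240 = -76 - 240 = -316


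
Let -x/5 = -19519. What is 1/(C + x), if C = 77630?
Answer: 1/175225 ≈ 5.7069e-6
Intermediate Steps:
x = 97595 (x = -5*(-19519) = 97595)
1/(C + x) = 1/(77630 + 97595) = 1/175225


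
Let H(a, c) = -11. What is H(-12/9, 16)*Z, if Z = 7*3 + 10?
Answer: -341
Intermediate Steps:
Z = 31 (Z = 21 + 10 = 31)
H(-12/9, 16)*Z = -11*31 = -341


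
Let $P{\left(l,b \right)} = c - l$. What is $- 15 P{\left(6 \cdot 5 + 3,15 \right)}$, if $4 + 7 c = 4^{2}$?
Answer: $\frac{3285}{7} \approx 469.29$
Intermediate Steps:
$c = \frac{12}{7}$ ($c = - \frac{4}{7} + \frac{4^{2}}{7} = - \frac{4}{7} + \frac{1}{7} \cdot 16 = - \frac{4}{7} + \frac{16}{7} = \frac{12}{7} \approx 1.7143$)
$P{\left(l,b \right)} = \frac{12}{7} - l$
$- 15 P{\left(6 \cdot 5 + 3,15 \right)} = - 15 \left(\frac{12}{7} - \left(6 \cdot 5 + 3\right)\right) = - 15 \left(\frac{12}{7} - \left(30 + 3\right)\right) = - 15 \left(\frac{12}{7} - 33\right) = \left(-15\right) \left(- \frac{219}{7}\right) = \frac{3285}{7}$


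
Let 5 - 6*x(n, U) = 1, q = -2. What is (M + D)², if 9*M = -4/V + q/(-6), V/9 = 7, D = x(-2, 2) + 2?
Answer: 2337841/321489 ≈ 7.2719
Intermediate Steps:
x(n, U) = ⅔ (x(n, U) = ⅚ - ⅙*1 = ⅚ - ⅙ = ⅔)
D = 8/3 (D = ⅔ + 2 = 8/3 ≈ 2.6667)
V = 63 (V = 9*7 = 63)
M = 17/567 (M = (-4/63 - 2/(-6))/9 = (-4*1/63 - 2*(-⅙))/9 = (-4/63 + ⅓)/9 = (⅑)*(17/63) = 17/567 ≈ 0.029982)
(M + D)² = (17/567 + 8/3)² = (1529/567)² = 2337841/321489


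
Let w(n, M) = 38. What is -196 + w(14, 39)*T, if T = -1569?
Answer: -59818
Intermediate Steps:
-196 + w(14, 39)*T = -196 + 38*(-1569) = -196 - 59622 = -59818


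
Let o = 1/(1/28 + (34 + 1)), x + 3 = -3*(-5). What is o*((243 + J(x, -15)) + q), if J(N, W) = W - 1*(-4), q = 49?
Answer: 7868/981 ≈ 8.0204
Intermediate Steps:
x = 12 (x = -3 - 3*(-5) = -3 + 15 = 12)
J(N, W) = 4 + W (J(N, W) = W + 4 = 4 + W)
o = 28/981 (o = 1/(1/28 + 35) = 1/(981/28) = 28/981 ≈ 0.028542)
o*((243 + J(x, -15)) + q) = 28*((243 + (4 - 15)) + 49)/981 = 28*((243 - 11) + 49)/981 = 28*(232 + 49)/981 = (28/981)*281 = 7868/981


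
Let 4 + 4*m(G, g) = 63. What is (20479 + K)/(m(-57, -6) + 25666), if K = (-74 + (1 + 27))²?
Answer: 90380/102723 ≈ 0.87984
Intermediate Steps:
m(G, g) = 59/4 (m(G, g) = -1 + (¼)*63 = -1 + 63/4 = 59/4)
K = 2116 (K = (-74 + 28)² = (-46)² = 2116)
(20479 + K)/(m(-57, -6) + 25666) = (20479 + 2116)/(59/4 + 25666) = 22595/(102723/4) = 22595*(4/102723) = 90380/102723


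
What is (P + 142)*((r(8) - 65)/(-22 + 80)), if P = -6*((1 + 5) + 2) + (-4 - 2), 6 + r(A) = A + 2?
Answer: -2684/29 ≈ -92.552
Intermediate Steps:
r(A) = -4 + A (r(A) = -6 + (A + 2) = -6 + (2 + A) = -4 + A)
P = -54 (P = -6*(6 + 2) - 6 = -6*8 - 6 = -48 - 6 = -54)
(P + 142)*((r(8) - 65)/(-22 + 80)) = (-54 + 142)*(((-4 + 8) - 65)/(-22 + 80)) = 88*((4 - 65)/58) = 88*(-61*1/58) = 88*(-61/58) = -2684/29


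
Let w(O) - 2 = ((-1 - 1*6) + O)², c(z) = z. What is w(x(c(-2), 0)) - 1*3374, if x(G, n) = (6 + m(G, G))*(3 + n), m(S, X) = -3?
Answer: -3368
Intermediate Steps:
x(G, n) = 9 + 3*n (x(G, n) = (6 - 3)*(3 + n) = 3*(3 + n) = 9 + 3*n)
w(O) = 2 + (-7 + O)² (w(O) = 2 + ((-1 - 1*6) + O)² = 2 + ((-1 - 6) + O)² = 2 + (-7 + O)²)
w(x(c(-2), 0)) - 1*3374 = (2 + (-7 + (9 + 3*0))²) - 1*3374 = (2 + (-7 + (9 + 0))²) - 3374 = (2 + (-7 + 9)²) - 3374 = (2 + 2²) - 3374 = (2 + 4) - 3374 = 6 - 3374 = -3368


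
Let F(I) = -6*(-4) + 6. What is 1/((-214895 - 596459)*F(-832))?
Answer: -1/24340620 ≈ -4.1084e-8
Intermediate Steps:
F(I) = 30 (F(I) = 24 + 6 = 30)
1/((-214895 - 596459)*F(-832)) = 1/(-214895 - 596459*30) = (1/30)/(-811354) = -1/811354*1/30 = -1/24340620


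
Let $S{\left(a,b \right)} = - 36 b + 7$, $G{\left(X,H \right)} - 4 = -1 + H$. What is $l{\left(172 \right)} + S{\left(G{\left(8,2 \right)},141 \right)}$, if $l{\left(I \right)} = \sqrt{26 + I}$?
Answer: $-5069 + 3 \sqrt{22} \approx -5054.9$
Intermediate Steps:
$G{\left(X,H \right)} = 3 + H$ ($G{\left(X,H \right)} = 4 + \left(-1 + H\right) = 3 + H$)
$S{\left(a,b \right)} = 7 - 36 b$
$l{\left(172 \right)} + S{\left(G{\left(8,2 \right)},141 \right)} = \sqrt{26 + 172} + \left(7 - 5076\right) = \sqrt{198} + \left(7 - 5076\right) = 3 \sqrt{22} - 5069 = -5069 + 3 \sqrt{22}$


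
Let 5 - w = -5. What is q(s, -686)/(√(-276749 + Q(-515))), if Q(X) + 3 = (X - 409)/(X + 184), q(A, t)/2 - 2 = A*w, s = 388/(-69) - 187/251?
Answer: 1068272*I*√7580230007/396622367043 ≈ 0.2345*I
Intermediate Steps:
w = 10 (w = 5 - 1*(-5) = 5 + 5 = 10)
s = -110291/17319 (s = 388*(-1/69) - 187*1/251 = -388/69 - 187/251 = -110291/17319 ≈ -6.3682)
q(A, t) = 4 + 20*A (q(A, t) = 4 + 2*(A*10) = 4 + 2*(10*A) = 4 + 20*A)
Q(X) = -3 + (-409 + X)/(184 + X) (Q(X) = -3 + (X - 409)/(X + 184) = -3 + (-409 + X)/(184 + X))
q(s, -686)/(√(-276749 + Q(-515))) = (4 + 20*(-110291/17319))/(√(-276749 + (-961 - 2*(-515))/(184 - 515))) = (4 - 2205820/17319)/(√(-276749 + (-961 + 1030)/(-331))) = -2136544/(17319*√(-276749 - 1/331*69)) = -2136544/(17319*√(-276749 - 69/331)) = -2136544*(-I*√7580230007/45801994)/17319 = -(-1068272)*I*√7580230007/396622367043 = 1068272*I*√7580230007/396622367043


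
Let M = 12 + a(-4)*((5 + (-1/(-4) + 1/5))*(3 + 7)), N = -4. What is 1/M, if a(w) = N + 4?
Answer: 1/12 ≈ 0.083333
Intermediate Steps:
a(w) = 0 (a(w) = -4 + 4 = 0)
M = 12 (M = 12 + 0*((5 + (-1/(-4) + 1/5))*(3 + 7)) = 12 + 0*((5 + (-1*(-¼) + 1*(⅕)))*10) = 12 + 0*((5 + (¼ + ⅕))*10) = 12 + 0*((5 + 9/20)*10) = 12 + 0*((109/20)*10) = 12 + 0*(109/2) = 12 + 0 = 12)
1/M = 1/12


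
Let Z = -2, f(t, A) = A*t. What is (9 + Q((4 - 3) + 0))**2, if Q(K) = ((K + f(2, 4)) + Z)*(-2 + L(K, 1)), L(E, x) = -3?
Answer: 676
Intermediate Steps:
Q(K) = -30 - 5*K (Q(K) = ((K + 4*2) - 2)*(-2 - 3) = ((K + 8) - 2)*(-5) = ((8 + K) - 2)*(-5) = (6 + K)*(-5) = -30 - 5*K)
(9 + Q((4 - 3) + 0))**2 = (9 + (-30 - 5*((4 - 3) + 0)))**2 = (9 + (-30 - 5*(1 + 0)))**2 = (9 + (-30 - 5*1))**2 = (9 + (-30 - 5))**2 = (9 - 35)**2 = (-26)**2 = 676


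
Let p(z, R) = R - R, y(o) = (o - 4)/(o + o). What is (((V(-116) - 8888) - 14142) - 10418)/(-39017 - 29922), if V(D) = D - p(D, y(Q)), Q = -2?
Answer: 33564/68939 ≈ 0.48687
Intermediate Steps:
y(o) = (-4 + o)/(2*o) (y(o) = (-4 + o)/((2*o)) = (-4 + o)*(1/(2*o)) = (-4 + o)/(2*o))
p(z, R) = 0
V(D) = D (V(D) = D - 1*0 = D + 0 = D)
(((V(-116) - 8888) - 14142) - 10418)/(-39017 - 29922) = (((-116 - 8888) - 14142) - 10418)/(-39017 - 29922) = ((-9004 - 14142) - 10418)/(-68939) = (-23146 - 10418)*(-1/68939) = -33564*(-1/68939) = 33564/68939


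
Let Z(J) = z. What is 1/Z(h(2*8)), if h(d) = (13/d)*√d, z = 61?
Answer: 1/61 ≈ 0.016393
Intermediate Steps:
h(d) = 13/√d
Z(J) = 61
1/Z(h(2*8)) = 1/61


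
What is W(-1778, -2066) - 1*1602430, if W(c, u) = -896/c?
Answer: -203508546/127 ≈ -1.6024e+6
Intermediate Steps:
W(-1778, -2066) - 1*1602430 = -896/(-1778) - 1*1602430 = -896*(-1/1778) - 1602430 = 64/127 - 1602430 = -203508546/127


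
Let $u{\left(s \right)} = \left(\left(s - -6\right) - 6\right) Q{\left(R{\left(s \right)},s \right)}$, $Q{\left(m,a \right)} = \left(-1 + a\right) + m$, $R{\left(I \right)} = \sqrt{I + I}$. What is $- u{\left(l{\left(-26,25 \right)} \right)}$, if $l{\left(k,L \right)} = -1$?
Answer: $-2 + i \sqrt{2} \approx -2.0 + 1.4142 i$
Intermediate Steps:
$R{\left(I \right)} = \sqrt{2} \sqrt{I}$ ($R{\left(I \right)} = \sqrt{2 I} = \sqrt{2} \sqrt{I}$)
$Q{\left(m,a \right)} = -1 + a + m$
$u{\left(s \right)} = s \left(-1 + s + \sqrt{2} \sqrt{s}\right)$ ($u{\left(s \right)} = \left(\left(s - -6\right) - 6\right) \left(-1 + s + \sqrt{2} \sqrt{s}\right) = \left(\left(s + 6\right) - 6\right) \left(-1 + s + \sqrt{2} \sqrt{s}\right) = \left(\left(6 + s\right) - 6\right) \left(-1 + s + \sqrt{2} \sqrt{s}\right) = s \left(-1 + s + \sqrt{2} \sqrt{s}\right)$)
$- u{\left(l{\left(-26,25 \right)} \right)} = - \left(-1\right) \left(-1 - 1 + \sqrt{2} \sqrt{-1}\right) = - \left(-1\right) \left(-1 - 1 + \sqrt{2} i\right) = - \left(-1\right) \left(-1 - 1 + i \sqrt{2}\right) = - \left(-1\right) \left(-2 + i \sqrt{2}\right) = - (2 - i \sqrt{2}) = -2 + i \sqrt{2}$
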